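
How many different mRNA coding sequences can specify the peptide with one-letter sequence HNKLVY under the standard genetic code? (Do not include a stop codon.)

His: 2 codons.
Asn: 2 codons.
Lys: 2 codons.
Leu: 6 codons.
Val: 4 codons.
Tyr: 2 codons.
2 × 2 × 2 × 6 × 4 × 2 = 384.

384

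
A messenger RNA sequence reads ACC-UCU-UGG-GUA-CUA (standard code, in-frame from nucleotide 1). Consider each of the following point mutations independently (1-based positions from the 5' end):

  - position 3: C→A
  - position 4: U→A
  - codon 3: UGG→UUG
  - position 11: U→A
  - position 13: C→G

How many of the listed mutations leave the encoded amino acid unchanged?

Codon 1: ACC (Thr) → ACA (Thr) — synonymous.
Codon 2: UCU (Ser) → ACU (Thr) — missense.
Codon 3: UGG (Trp) → UUG (Leu) — missense.
Codon 4: GUA (Val) → GAA (Glu) — missense.
Codon 5: CUA (Leu) → GUA (Val) — missense.
Synonymous: 1 of 5.

1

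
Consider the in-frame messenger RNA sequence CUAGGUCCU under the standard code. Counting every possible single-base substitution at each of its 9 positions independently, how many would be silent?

Codon 1 (CUA, Leu): 4 synonymous substitutions.
Codon 2 (GGU, Gly): 3 synonymous substitutions.
Codon 3 (CCU, Pro): 3 synonymous substitutions.
Total: 4 + 3 + 3 = 10.

10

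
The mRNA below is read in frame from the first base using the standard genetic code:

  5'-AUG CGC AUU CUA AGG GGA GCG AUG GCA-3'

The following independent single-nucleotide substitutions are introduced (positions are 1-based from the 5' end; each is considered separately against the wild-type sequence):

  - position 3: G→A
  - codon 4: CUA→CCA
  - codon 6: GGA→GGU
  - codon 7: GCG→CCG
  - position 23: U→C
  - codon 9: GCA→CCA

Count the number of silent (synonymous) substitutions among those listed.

Codon 1: AUG (Met) → AUA (Ile) — missense.
Codon 4: CUA (Leu) → CCA (Pro) — missense.
Codon 6: GGA (Gly) → GGU (Gly) — synonymous.
Codon 7: GCG (Ala) → CCG (Pro) — missense.
Codon 8: AUG (Met) → ACG (Thr) — missense.
Codon 9: GCA (Ala) → CCA (Pro) — missense.
Synonymous: 1 of 6.

1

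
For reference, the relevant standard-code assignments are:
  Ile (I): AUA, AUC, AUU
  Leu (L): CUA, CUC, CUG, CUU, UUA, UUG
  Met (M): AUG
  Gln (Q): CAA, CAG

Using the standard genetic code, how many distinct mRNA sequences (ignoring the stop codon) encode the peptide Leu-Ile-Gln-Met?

36

Leu: 6 codons.
Ile: 3 codons.
Gln: 2 codons.
Met: 1 codon.
6 × 3 × 2 × 1 = 36.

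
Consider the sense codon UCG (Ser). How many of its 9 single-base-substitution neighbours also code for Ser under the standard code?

3

Position 1: none → 0 synonymous.
Position 2: none → 0 synonymous.
Position 3: UCU, UCC, UCA → 3 synonymous.
Total: 0 + 0 + 3 = 3.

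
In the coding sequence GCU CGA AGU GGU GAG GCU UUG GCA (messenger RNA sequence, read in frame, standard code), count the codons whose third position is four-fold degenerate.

5

Codon 1 GCU (Ala): third position 4-fold.
Codon 2 CGA (Arg): third position 4-fold.
Codon 3 AGU (Ser): third position 2-fold.
Codon 4 GGU (Gly): third position 4-fold.
Codon 5 GAG (Glu): third position 2-fold.
Codon 6 GCU (Ala): third position 4-fold.
Codon 7 UUG (Leu): third position 2-fold.
Codon 8 GCA (Ala): third position 4-fold.
Four-fold degenerate third positions: 5.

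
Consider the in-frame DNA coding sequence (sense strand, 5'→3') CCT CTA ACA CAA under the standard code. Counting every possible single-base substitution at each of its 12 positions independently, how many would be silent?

Codon 1 (CCT, Pro): 3 synonymous substitutions.
Codon 2 (CTA, Leu): 4 synonymous substitutions.
Codon 3 (ACA, Thr): 3 synonymous substitutions.
Codon 4 (CAA, Gln): 1 synonymous substitution.
Total: 3 + 4 + 3 + 1 = 11.

11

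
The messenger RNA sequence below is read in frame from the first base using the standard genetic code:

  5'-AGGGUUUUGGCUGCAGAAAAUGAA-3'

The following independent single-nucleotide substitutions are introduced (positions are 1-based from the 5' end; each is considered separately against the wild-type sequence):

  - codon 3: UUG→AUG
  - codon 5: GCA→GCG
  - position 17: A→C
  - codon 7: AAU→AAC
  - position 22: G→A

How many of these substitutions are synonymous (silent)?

2

Codon 3: UUG (Leu) → AUG (Met) — missense.
Codon 5: GCA (Ala) → GCG (Ala) — synonymous.
Codon 6: GAA (Glu) → GCA (Ala) — missense.
Codon 7: AAU (Asn) → AAC (Asn) — synonymous.
Codon 8: GAA (Glu) → AAA (Lys) — missense.
Synonymous: 2 of 5.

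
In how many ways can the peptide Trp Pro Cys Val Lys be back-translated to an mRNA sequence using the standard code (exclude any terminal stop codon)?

64

Trp: 1 codon.
Pro: 4 codons.
Cys: 2 codons.
Val: 4 codons.
Lys: 2 codons.
1 × 4 × 2 × 4 × 2 = 64.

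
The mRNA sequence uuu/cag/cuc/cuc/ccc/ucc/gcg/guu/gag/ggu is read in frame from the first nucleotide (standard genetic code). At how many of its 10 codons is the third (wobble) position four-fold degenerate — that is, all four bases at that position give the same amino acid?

7

Codon 1 UUU (Phe): third position 2-fold.
Codon 2 CAG (Gln): third position 2-fold.
Codon 3 CUC (Leu): third position 4-fold.
Codon 4 CUC (Leu): third position 4-fold.
Codon 5 CCC (Pro): third position 4-fold.
Codon 6 UCC (Ser): third position 4-fold.
Codon 7 GCG (Ala): third position 4-fold.
Codon 8 GUU (Val): third position 4-fold.
Codon 9 GAG (Glu): third position 2-fold.
Codon 10 GGU (Gly): third position 4-fold.
Four-fold degenerate third positions: 7.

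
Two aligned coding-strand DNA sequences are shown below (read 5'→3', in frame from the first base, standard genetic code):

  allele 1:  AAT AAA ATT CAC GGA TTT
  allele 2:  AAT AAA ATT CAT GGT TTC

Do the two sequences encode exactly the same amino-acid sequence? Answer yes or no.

yes

Codon 1: AAT Asn / AAT Asn — identical.
Codon 2: AAA Lys / AAA Lys — identical.
Codon 3: ATT Ile / ATT Ile — identical.
Codon 4: CAC His / CAT His — synonymous.
Codon 5: GGA Gly / GGT Gly — synonymous.
Codon 6: TTT Phe / TTC Phe — synonymous.
Nonsynonymous differences: 0 → same protein.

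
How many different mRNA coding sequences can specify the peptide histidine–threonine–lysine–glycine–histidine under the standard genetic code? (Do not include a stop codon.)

128

His: 2 codons.
Thr: 4 codons.
Lys: 2 codons.
Gly: 4 codons.
His: 2 codons.
2 × 4 × 2 × 4 × 2 = 128.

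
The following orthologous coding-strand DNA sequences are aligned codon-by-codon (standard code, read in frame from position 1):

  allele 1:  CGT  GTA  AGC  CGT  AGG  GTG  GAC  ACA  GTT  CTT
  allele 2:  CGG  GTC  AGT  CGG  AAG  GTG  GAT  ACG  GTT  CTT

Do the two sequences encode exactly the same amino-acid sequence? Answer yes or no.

Codon 1: CGT Arg / CGG Arg — synonymous.
Codon 2: GTA Val / GTC Val — synonymous.
Codon 3: AGC Ser / AGT Ser — synonymous.
Codon 4: CGT Arg / CGG Arg — synonymous.
Codon 5: AGG Arg / AAG Lys — nonsynonymous.
Codon 6: GTG Val / GTG Val — identical.
Codon 7: GAC Asp / GAT Asp — synonymous.
Codon 8: ACA Thr / ACG Thr — synonymous.
Codon 9: GTT Val / GTT Val — identical.
Codon 10: CTT Leu / CTT Leu — identical.
Nonsynonymous differences: 1 → different protein.

no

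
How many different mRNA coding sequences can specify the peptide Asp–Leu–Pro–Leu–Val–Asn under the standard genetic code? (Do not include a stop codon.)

Asp: 2 codons.
Leu: 6 codons.
Pro: 4 codons.
Leu: 6 codons.
Val: 4 codons.
Asn: 2 codons.
2 × 6 × 4 × 6 × 4 × 2 = 2304.

2304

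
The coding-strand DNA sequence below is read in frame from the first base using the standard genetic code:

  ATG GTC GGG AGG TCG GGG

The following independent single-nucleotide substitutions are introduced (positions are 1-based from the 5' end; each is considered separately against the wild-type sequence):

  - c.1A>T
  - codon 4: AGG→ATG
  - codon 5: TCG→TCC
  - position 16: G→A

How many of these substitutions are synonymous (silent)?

1

Codon 1: ATG (Met) → TTG (Leu) — missense.
Codon 4: AGG (Arg) → ATG (Met) — missense.
Codon 5: TCG (Ser) → TCC (Ser) — synonymous.
Codon 6: GGG (Gly) → AGG (Arg) — missense.
Synonymous: 1 of 4.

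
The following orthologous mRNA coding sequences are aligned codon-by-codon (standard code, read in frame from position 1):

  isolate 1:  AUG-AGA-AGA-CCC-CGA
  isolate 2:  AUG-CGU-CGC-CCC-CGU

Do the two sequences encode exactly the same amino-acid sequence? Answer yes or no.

yes

Codon 1: AUG Met / AUG Met — identical.
Codon 2: AGA Arg / CGU Arg — synonymous.
Codon 3: AGA Arg / CGC Arg — synonymous.
Codon 4: CCC Pro / CCC Pro — identical.
Codon 5: CGA Arg / CGU Arg — synonymous.
Nonsynonymous differences: 0 → same protein.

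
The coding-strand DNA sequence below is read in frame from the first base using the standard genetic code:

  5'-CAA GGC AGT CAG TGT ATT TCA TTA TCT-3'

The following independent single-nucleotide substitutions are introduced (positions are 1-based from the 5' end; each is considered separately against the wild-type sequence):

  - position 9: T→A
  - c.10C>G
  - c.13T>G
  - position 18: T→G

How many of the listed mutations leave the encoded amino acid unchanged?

0

Codon 3: AGT (Ser) → AGA (Arg) — missense.
Codon 4: CAG (Gln) → GAG (Glu) — missense.
Codon 5: TGT (Cys) → GGT (Gly) — missense.
Codon 6: ATT (Ile) → ATG (Met) — missense.
Synonymous: 0 of 4.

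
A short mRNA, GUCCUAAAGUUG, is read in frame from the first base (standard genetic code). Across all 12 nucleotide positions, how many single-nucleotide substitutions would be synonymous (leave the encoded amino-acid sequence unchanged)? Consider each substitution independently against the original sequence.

Codon 1 (GUC, Val): 3 synonymous substitutions.
Codon 2 (CUA, Leu): 4 synonymous substitutions.
Codon 3 (AAG, Lys): 1 synonymous substitution.
Codon 4 (UUG, Leu): 2 synonymous substitutions.
Total: 3 + 4 + 1 + 2 = 10.

10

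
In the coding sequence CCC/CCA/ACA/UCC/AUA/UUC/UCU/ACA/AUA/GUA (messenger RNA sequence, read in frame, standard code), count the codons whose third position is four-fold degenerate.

7

Codon 1 CCC (Pro): third position 4-fold.
Codon 2 CCA (Pro): third position 4-fold.
Codon 3 ACA (Thr): third position 4-fold.
Codon 4 UCC (Ser): third position 4-fold.
Codon 5 AUA (Ile): third position 3-fold.
Codon 6 UUC (Phe): third position 2-fold.
Codon 7 UCU (Ser): third position 4-fold.
Codon 8 ACA (Thr): third position 4-fold.
Codon 9 AUA (Ile): third position 3-fold.
Codon 10 GUA (Val): third position 4-fold.
Four-fold degenerate third positions: 7.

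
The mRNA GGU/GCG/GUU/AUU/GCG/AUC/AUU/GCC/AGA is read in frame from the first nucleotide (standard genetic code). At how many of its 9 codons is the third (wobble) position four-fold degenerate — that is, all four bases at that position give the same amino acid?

Codon 1 GGU (Gly): third position 4-fold.
Codon 2 GCG (Ala): third position 4-fold.
Codon 3 GUU (Val): third position 4-fold.
Codon 4 AUU (Ile): third position 3-fold.
Codon 5 GCG (Ala): third position 4-fold.
Codon 6 AUC (Ile): third position 3-fold.
Codon 7 AUU (Ile): third position 3-fold.
Codon 8 GCC (Ala): third position 4-fold.
Codon 9 AGA (Arg): third position 2-fold.
Four-fold degenerate third positions: 5.

5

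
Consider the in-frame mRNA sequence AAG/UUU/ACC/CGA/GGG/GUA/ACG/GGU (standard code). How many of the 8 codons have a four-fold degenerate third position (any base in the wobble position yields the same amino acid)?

6

Codon 1 AAG (Lys): third position 2-fold.
Codon 2 UUU (Phe): third position 2-fold.
Codon 3 ACC (Thr): third position 4-fold.
Codon 4 CGA (Arg): third position 4-fold.
Codon 5 GGG (Gly): third position 4-fold.
Codon 6 GUA (Val): third position 4-fold.
Codon 7 ACG (Thr): third position 4-fold.
Codon 8 GGU (Gly): third position 4-fold.
Four-fold degenerate third positions: 6.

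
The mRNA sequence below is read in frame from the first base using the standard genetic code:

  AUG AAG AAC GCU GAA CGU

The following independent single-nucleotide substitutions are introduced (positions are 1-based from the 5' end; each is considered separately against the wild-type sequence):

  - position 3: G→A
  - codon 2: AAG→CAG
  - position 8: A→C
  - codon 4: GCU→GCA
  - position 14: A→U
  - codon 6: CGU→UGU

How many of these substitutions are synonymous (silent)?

Codon 1: AUG (Met) → AUA (Ile) — missense.
Codon 2: AAG (Lys) → CAG (Gln) — missense.
Codon 3: AAC (Asn) → ACC (Thr) — missense.
Codon 4: GCU (Ala) → GCA (Ala) — synonymous.
Codon 5: GAA (Glu) → GUA (Val) — missense.
Codon 6: CGU (Arg) → UGU (Cys) — missense.
Synonymous: 1 of 6.

1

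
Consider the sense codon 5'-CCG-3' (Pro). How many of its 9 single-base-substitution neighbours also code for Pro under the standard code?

3

Position 1: none → 0 synonymous.
Position 2: none → 0 synonymous.
Position 3: CCU, CCC, CCA → 3 synonymous.
Total: 0 + 0 + 3 = 3.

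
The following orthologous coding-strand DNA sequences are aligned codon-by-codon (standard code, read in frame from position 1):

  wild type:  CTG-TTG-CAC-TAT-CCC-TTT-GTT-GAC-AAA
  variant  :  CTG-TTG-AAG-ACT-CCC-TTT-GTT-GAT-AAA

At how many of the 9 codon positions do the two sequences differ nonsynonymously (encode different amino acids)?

Codon 1: CTG Leu / CTG Leu — identical.
Codon 2: TTG Leu / TTG Leu — identical.
Codon 3: CAC His / AAG Lys — nonsynonymous.
Codon 4: TAT Tyr / ACT Thr — nonsynonymous.
Codon 5: CCC Pro / CCC Pro — identical.
Codon 6: TTT Phe / TTT Phe — identical.
Codon 7: GTT Val / GTT Val — identical.
Codon 8: GAC Asp / GAT Asp — synonymous.
Codon 9: AAA Lys / AAA Lys — identical.
Nonsynonymous differences: 2.

2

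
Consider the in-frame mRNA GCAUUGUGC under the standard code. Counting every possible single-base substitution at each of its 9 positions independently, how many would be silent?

6

Codon 1 (GCA, Ala): 3 synonymous substitutions.
Codon 2 (UUG, Leu): 2 synonymous substitutions.
Codon 3 (UGC, Cys): 1 synonymous substitution.
Total: 3 + 2 + 1 = 6.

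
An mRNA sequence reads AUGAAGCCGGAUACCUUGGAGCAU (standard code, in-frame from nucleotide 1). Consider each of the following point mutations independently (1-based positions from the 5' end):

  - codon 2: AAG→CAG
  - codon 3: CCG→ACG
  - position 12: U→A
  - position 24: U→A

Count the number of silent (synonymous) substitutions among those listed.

Codon 2: AAG (Lys) → CAG (Gln) — missense.
Codon 3: CCG (Pro) → ACG (Thr) — missense.
Codon 4: GAU (Asp) → GAA (Glu) — missense.
Codon 8: CAU (His) → CAA (Gln) — missense.
Synonymous: 0 of 4.

0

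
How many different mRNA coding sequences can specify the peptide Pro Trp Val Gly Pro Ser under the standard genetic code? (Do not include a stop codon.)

Pro: 4 codons.
Trp: 1 codon.
Val: 4 codons.
Gly: 4 codons.
Pro: 4 codons.
Ser: 6 codons.
4 × 1 × 4 × 4 × 4 × 6 = 1536.

1536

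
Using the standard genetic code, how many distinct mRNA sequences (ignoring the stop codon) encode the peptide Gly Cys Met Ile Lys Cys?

Gly: 4 codons.
Cys: 2 codons.
Met: 1 codon.
Ile: 3 codons.
Lys: 2 codons.
Cys: 2 codons.
4 × 2 × 1 × 3 × 2 × 2 = 96.

96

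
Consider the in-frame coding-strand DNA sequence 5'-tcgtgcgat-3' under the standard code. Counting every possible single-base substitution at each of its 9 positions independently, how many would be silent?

5

Codon 1 (TCG, Ser): 3 synonymous substitutions.
Codon 2 (TGC, Cys): 1 synonymous substitution.
Codon 3 (GAT, Asp): 1 synonymous substitution.
Total: 3 + 1 + 1 = 5.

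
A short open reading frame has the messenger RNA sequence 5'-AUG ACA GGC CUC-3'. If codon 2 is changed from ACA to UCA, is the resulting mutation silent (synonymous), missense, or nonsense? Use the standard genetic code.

Position 4 falls in codon 2: ACA → Thr.
After the substitution the codon is UCA → Ser.
Thr ≠ Ser, so this is a missense mutation.

missense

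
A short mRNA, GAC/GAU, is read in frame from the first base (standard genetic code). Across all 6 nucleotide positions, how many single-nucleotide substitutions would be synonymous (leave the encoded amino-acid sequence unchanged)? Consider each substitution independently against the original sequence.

Codon 1 (GAC, Asp): 1 synonymous substitution.
Codon 2 (GAU, Asp): 1 synonymous substitution.
Total: 1 + 1 = 2.

2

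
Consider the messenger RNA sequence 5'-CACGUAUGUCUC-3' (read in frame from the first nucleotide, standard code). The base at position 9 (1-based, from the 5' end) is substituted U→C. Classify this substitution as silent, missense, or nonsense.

silent

Position 9 falls in codon 3: UGU → Cys.
After the substitution the codon is UGC → Cys.
Both encode Cys, so the change is synonymous.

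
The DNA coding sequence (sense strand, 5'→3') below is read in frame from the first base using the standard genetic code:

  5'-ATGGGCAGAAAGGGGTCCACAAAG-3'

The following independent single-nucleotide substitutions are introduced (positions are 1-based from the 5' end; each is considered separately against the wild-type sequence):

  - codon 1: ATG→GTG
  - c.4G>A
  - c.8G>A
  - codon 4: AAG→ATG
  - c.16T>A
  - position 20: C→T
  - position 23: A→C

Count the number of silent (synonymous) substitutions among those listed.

0

Codon 1: ATG (Met) → GTG (Val) — missense.
Codon 2: GGC (Gly) → AGC (Ser) — missense.
Codon 3: AGA (Arg) → AAA (Lys) — missense.
Codon 4: AAG (Lys) → ATG (Met) — missense.
Codon 6: TCC (Ser) → ACC (Thr) — missense.
Codon 7: ACA (Thr) → ATA (Ile) — missense.
Codon 8: AAG (Lys) → ACG (Thr) — missense.
Synonymous: 0 of 7.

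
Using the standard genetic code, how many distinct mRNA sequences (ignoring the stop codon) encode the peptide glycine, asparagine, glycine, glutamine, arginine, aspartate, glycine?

3072

Gly: 4 codons.
Asn: 2 codons.
Gly: 4 codons.
Gln: 2 codons.
Arg: 6 codons.
Asp: 2 codons.
Gly: 4 codons.
4 × 2 × 4 × 2 × 6 × 2 × 4 = 3072.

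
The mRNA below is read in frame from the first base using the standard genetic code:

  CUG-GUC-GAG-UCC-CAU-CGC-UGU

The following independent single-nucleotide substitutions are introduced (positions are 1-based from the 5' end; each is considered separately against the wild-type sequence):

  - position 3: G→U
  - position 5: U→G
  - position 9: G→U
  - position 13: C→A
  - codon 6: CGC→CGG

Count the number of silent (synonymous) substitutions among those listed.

2

Codon 1: CUG (Leu) → CUU (Leu) — synonymous.
Codon 2: GUC (Val) → GGC (Gly) — missense.
Codon 3: GAG (Glu) → GAU (Asp) — missense.
Codon 5: CAU (His) → AAU (Asn) — missense.
Codon 6: CGC (Arg) → CGG (Arg) — synonymous.
Synonymous: 2 of 5.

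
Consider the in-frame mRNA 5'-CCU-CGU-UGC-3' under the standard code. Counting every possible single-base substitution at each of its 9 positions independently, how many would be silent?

7

Codon 1 (CCU, Pro): 3 synonymous substitutions.
Codon 2 (CGU, Arg): 3 synonymous substitutions.
Codon 3 (UGC, Cys): 1 synonymous substitution.
Total: 3 + 3 + 1 = 7.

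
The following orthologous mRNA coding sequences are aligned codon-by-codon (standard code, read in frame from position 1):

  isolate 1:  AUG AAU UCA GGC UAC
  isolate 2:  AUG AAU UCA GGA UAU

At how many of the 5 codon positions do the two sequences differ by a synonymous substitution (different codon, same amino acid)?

2

Codon 1: AUG Met / AUG Met — identical.
Codon 2: AAU Asn / AAU Asn — identical.
Codon 3: UCA Ser / UCA Ser — identical.
Codon 4: GGC Gly / GGA Gly — synonymous.
Codon 5: UAC Tyr / UAU Tyr — synonymous.
Synonymous differences: 2.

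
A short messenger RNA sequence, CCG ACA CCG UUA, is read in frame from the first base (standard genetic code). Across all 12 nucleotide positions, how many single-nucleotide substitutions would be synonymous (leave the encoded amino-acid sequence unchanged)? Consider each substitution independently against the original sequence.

Codon 1 (CCG, Pro): 3 synonymous substitutions.
Codon 2 (ACA, Thr): 3 synonymous substitutions.
Codon 3 (CCG, Pro): 3 synonymous substitutions.
Codon 4 (UUA, Leu): 2 synonymous substitutions.
Total: 3 + 3 + 3 + 2 = 11.

11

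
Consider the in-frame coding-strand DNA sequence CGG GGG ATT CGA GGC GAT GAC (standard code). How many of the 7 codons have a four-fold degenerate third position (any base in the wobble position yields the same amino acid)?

4

Codon 1 CGG (Arg): third position 4-fold.
Codon 2 GGG (Gly): third position 4-fold.
Codon 3 ATT (Ile): third position 3-fold.
Codon 4 CGA (Arg): third position 4-fold.
Codon 5 GGC (Gly): third position 4-fold.
Codon 6 GAT (Asp): third position 2-fold.
Codon 7 GAC (Asp): third position 2-fold.
Four-fold degenerate third positions: 4.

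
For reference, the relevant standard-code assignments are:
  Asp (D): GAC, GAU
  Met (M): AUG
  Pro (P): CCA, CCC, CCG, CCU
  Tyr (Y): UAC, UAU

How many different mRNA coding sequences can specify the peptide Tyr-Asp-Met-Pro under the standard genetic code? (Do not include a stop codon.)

16

Tyr: 2 codons.
Asp: 2 codons.
Met: 1 codon.
Pro: 4 codons.
2 × 2 × 1 × 4 = 16.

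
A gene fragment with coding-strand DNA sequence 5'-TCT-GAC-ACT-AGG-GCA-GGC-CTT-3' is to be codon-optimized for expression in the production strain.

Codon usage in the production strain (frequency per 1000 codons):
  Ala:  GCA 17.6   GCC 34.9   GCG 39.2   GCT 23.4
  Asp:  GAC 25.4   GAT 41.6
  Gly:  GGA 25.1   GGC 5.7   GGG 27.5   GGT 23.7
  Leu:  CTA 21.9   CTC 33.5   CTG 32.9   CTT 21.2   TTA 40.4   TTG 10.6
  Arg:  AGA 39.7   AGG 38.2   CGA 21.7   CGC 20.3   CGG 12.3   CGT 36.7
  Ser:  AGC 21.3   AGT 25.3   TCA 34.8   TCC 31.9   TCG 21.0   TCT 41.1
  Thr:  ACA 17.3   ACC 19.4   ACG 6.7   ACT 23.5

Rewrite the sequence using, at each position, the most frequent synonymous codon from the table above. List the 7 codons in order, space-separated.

TCT GAT ACT AGA GCG GGG TTA

Codon 1 (Ser): best is TCT at 41.1.
Codon 2 (Asp): best is GAT at 41.6.
Codon 3 (Thr): best is ACT at 23.5.
Codon 4 (Arg): best is AGA at 39.7.
Codon 5 (Ala): best is GCG at 39.2.
Codon 6 (Gly): best is GGG at 27.5.
Codon 7 (Leu): best is TTA at 40.4.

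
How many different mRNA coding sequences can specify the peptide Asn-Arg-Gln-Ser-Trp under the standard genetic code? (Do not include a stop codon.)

144

Asn: 2 codons.
Arg: 6 codons.
Gln: 2 codons.
Ser: 6 codons.
Trp: 1 codon.
2 × 6 × 2 × 6 × 1 = 144.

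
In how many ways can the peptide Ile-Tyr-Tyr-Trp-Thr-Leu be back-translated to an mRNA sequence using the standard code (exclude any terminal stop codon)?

288

Ile: 3 codons.
Tyr: 2 codons.
Tyr: 2 codons.
Trp: 1 codon.
Thr: 4 codons.
Leu: 6 codons.
3 × 2 × 2 × 1 × 4 × 6 = 288.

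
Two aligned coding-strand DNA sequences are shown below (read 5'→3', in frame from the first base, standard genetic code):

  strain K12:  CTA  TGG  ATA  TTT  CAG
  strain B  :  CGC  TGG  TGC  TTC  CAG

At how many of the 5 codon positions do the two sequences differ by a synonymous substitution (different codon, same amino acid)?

Codon 1: CTA Leu / CGC Arg — nonsynonymous.
Codon 2: TGG Trp / TGG Trp — identical.
Codon 3: ATA Ile / TGC Cys — nonsynonymous.
Codon 4: TTT Phe / TTC Phe — synonymous.
Codon 5: CAG Gln / CAG Gln — identical.
Synonymous differences: 1.

1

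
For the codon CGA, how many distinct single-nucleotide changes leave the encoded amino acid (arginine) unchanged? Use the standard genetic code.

Position 1: AGA → 1 synonymous.
Position 2: none → 0 synonymous.
Position 3: CGT, CGC, CGG → 3 synonymous.
Total: 1 + 0 + 3 = 4.

4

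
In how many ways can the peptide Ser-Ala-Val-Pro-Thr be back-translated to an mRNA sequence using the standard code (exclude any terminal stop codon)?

Ser: 6 codons.
Ala: 4 codons.
Val: 4 codons.
Pro: 4 codons.
Thr: 4 codons.
6 × 4 × 4 × 4 × 4 = 1536.

1536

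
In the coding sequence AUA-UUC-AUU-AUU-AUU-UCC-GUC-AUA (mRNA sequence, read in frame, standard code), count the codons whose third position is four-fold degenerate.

2

Codon 1 AUA (Ile): third position 3-fold.
Codon 2 UUC (Phe): third position 2-fold.
Codon 3 AUU (Ile): third position 3-fold.
Codon 4 AUU (Ile): third position 3-fold.
Codon 5 AUU (Ile): third position 3-fold.
Codon 6 UCC (Ser): third position 4-fold.
Codon 7 GUC (Val): third position 4-fold.
Codon 8 AUA (Ile): third position 3-fold.
Four-fold degenerate third positions: 2.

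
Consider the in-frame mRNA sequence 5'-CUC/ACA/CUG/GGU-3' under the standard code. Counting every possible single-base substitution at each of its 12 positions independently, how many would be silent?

13

Codon 1 (CUC, Leu): 3 synonymous substitutions.
Codon 2 (ACA, Thr): 3 synonymous substitutions.
Codon 3 (CUG, Leu): 4 synonymous substitutions.
Codon 4 (GGU, Gly): 3 synonymous substitutions.
Total: 3 + 3 + 4 + 3 = 13.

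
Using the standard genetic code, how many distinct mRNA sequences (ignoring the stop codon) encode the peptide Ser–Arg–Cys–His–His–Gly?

Ser: 6 codons.
Arg: 6 codons.
Cys: 2 codons.
His: 2 codons.
His: 2 codons.
Gly: 4 codons.
6 × 6 × 2 × 2 × 2 × 4 = 1152.

1152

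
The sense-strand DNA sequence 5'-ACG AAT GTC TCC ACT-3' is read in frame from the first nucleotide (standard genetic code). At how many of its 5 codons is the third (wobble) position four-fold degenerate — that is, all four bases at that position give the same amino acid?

Codon 1 ACG (Thr): third position 4-fold.
Codon 2 AAT (Asn): third position 2-fold.
Codon 3 GTC (Val): third position 4-fold.
Codon 4 TCC (Ser): third position 4-fold.
Codon 5 ACT (Thr): third position 4-fold.
Four-fold degenerate third positions: 4.

4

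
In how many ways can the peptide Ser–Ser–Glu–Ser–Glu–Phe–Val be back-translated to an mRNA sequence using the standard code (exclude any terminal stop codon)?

6912

Ser: 6 codons.
Ser: 6 codons.
Glu: 2 codons.
Ser: 6 codons.
Glu: 2 codons.
Phe: 2 codons.
Val: 4 codons.
6 × 6 × 2 × 6 × 2 × 2 × 4 = 6912.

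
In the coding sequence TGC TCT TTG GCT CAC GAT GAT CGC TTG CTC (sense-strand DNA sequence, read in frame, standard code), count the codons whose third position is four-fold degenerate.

4

Codon 1 TGC (Cys): third position 2-fold.
Codon 2 TCT (Ser): third position 4-fold.
Codon 3 TTG (Leu): third position 2-fold.
Codon 4 GCT (Ala): third position 4-fold.
Codon 5 CAC (His): third position 2-fold.
Codon 6 GAT (Asp): third position 2-fold.
Codon 7 GAT (Asp): third position 2-fold.
Codon 8 CGC (Arg): third position 4-fold.
Codon 9 TTG (Leu): third position 2-fold.
Codon 10 CTC (Leu): third position 4-fold.
Four-fold degenerate third positions: 4.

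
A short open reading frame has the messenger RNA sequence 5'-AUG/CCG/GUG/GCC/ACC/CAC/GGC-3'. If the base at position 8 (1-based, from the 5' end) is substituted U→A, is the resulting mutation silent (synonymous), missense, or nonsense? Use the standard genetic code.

Position 8 falls in codon 3: GUG → Val.
After the substitution the codon is GAG → Glu.
Val ≠ Glu, so this is a missense mutation.

missense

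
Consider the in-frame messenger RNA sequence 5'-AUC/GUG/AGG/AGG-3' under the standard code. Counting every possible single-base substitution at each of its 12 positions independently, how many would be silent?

Codon 1 (AUC, Ile): 2 synonymous substitutions.
Codon 2 (GUG, Val): 3 synonymous substitutions.
Codon 3 (AGG, Arg): 2 synonymous substitutions.
Codon 4 (AGG, Arg): 2 synonymous substitutions.
Total: 2 + 3 + 2 + 2 = 9.

9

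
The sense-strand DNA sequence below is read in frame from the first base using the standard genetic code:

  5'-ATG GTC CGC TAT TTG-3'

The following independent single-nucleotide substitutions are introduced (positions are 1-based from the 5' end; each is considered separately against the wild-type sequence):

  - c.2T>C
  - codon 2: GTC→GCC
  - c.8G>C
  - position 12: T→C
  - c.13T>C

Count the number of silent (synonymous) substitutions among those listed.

2

Codon 1: ATG (Met) → ACG (Thr) — missense.
Codon 2: GTC (Val) → GCC (Ala) — missense.
Codon 3: CGC (Arg) → CCC (Pro) — missense.
Codon 4: TAT (Tyr) → TAC (Tyr) — synonymous.
Codon 5: TTG (Leu) → CTG (Leu) — synonymous.
Synonymous: 2 of 5.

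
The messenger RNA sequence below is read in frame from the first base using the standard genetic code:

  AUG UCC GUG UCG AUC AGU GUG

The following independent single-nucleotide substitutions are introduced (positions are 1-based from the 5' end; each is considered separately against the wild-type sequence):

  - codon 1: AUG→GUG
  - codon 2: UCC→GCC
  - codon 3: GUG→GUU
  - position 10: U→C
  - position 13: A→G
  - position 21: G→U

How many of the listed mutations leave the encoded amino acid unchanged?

Codon 1: AUG (Met) → GUG (Val) — missense.
Codon 2: UCC (Ser) → GCC (Ala) — missense.
Codon 3: GUG (Val) → GUU (Val) — synonymous.
Codon 4: UCG (Ser) → CCG (Pro) — missense.
Codon 5: AUC (Ile) → GUC (Val) — missense.
Codon 7: GUG (Val) → GUU (Val) — synonymous.
Synonymous: 2 of 6.

2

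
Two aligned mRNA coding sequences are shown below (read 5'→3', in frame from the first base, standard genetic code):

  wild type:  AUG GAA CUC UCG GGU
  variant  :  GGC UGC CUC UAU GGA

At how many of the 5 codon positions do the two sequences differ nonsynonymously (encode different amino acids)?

3

Codon 1: AUG Met / GGC Gly — nonsynonymous.
Codon 2: GAA Glu / UGC Cys — nonsynonymous.
Codon 3: CUC Leu / CUC Leu — identical.
Codon 4: UCG Ser / UAU Tyr — nonsynonymous.
Codon 5: GGU Gly / GGA Gly — synonymous.
Nonsynonymous differences: 3.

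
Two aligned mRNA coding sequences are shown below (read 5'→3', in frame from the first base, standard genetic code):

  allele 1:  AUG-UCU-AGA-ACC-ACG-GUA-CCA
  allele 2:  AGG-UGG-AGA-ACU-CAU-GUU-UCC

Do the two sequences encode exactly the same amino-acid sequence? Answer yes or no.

Codon 1: AUG Met / AGG Arg — nonsynonymous.
Codon 2: UCU Ser / UGG Trp — nonsynonymous.
Codon 3: AGA Arg / AGA Arg — identical.
Codon 4: ACC Thr / ACU Thr — synonymous.
Codon 5: ACG Thr / CAU His — nonsynonymous.
Codon 6: GUA Val / GUU Val — synonymous.
Codon 7: CCA Pro / UCC Ser — nonsynonymous.
Nonsynonymous differences: 4 → different protein.

no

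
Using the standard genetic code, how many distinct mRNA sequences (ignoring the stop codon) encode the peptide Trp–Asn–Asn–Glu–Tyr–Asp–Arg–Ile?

576

Trp: 1 codon.
Asn: 2 codons.
Asn: 2 codons.
Glu: 2 codons.
Tyr: 2 codons.
Asp: 2 codons.
Arg: 6 codons.
Ile: 3 codons.
1 × 2 × 2 × 2 × 2 × 2 × 6 × 3 = 576.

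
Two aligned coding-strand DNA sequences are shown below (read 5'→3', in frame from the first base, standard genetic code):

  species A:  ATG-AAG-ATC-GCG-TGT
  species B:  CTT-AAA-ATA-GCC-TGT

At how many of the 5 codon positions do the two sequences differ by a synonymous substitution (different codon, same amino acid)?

3

Codon 1: ATG Met / CTT Leu — nonsynonymous.
Codon 2: AAG Lys / AAA Lys — synonymous.
Codon 3: ATC Ile / ATA Ile — synonymous.
Codon 4: GCG Ala / GCC Ala — synonymous.
Codon 5: TGT Cys / TGT Cys — identical.
Synonymous differences: 3.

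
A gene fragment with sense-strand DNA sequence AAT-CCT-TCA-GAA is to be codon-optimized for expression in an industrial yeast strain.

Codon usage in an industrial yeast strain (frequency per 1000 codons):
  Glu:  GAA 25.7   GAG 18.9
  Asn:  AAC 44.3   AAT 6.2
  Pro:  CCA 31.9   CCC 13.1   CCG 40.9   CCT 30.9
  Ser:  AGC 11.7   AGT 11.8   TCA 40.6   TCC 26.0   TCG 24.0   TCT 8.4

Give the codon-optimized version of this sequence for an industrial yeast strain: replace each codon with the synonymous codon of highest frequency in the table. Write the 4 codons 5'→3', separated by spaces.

Codon 1 (Asn): best is AAC at 44.3.
Codon 2 (Pro): best is CCG at 40.9.
Codon 3 (Ser): best is TCA at 40.6.
Codon 4 (Glu): best is GAA at 25.7.

AAC CCG TCA GAA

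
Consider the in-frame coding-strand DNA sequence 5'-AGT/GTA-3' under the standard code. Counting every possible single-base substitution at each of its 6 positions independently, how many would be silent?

Codon 1 (AGT, Ser): 1 synonymous substitution.
Codon 2 (GTA, Val): 3 synonymous substitutions.
Total: 1 + 3 = 4.

4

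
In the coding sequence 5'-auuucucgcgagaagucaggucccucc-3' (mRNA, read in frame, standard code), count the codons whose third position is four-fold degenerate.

Codon 1 AUU (Ile): third position 3-fold.
Codon 2 UCU (Ser): third position 4-fold.
Codon 3 CGC (Arg): third position 4-fold.
Codon 4 GAG (Glu): third position 2-fold.
Codon 5 AAG (Lys): third position 2-fold.
Codon 6 UCA (Ser): third position 4-fold.
Codon 7 GGU (Gly): third position 4-fold.
Codon 8 CCC (Pro): third position 4-fold.
Codon 9 UCC (Ser): third position 4-fold.
Four-fold degenerate third positions: 6.

6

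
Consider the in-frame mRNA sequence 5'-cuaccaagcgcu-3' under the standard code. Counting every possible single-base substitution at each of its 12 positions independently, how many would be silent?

11

Codon 1 (CUA, Leu): 4 synonymous substitutions.
Codon 2 (CCA, Pro): 3 synonymous substitutions.
Codon 3 (AGC, Ser): 1 synonymous substitution.
Codon 4 (GCU, Ala): 3 synonymous substitutions.
Total: 4 + 3 + 1 + 3 = 11.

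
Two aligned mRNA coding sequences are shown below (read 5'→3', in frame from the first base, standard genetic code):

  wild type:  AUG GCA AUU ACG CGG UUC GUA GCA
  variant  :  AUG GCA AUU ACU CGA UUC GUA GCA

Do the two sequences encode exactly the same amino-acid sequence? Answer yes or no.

yes

Codon 1: AUG Met / AUG Met — identical.
Codon 2: GCA Ala / GCA Ala — identical.
Codon 3: AUU Ile / AUU Ile — identical.
Codon 4: ACG Thr / ACU Thr — synonymous.
Codon 5: CGG Arg / CGA Arg — synonymous.
Codon 6: UUC Phe / UUC Phe — identical.
Codon 7: GUA Val / GUA Val — identical.
Codon 8: GCA Ala / GCA Ala — identical.
Nonsynonymous differences: 0 → same protein.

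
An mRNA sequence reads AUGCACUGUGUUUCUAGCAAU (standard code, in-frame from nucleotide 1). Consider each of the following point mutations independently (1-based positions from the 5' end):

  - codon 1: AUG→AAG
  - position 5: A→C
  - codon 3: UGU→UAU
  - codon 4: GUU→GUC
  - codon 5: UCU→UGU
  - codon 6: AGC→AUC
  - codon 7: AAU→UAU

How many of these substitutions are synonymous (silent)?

1

Codon 1: AUG (Met) → AAG (Lys) — missense.
Codon 2: CAC (His) → CCC (Pro) — missense.
Codon 3: UGU (Cys) → UAU (Tyr) — missense.
Codon 4: GUU (Val) → GUC (Val) — synonymous.
Codon 5: UCU (Ser) → UGU (Cys) — missense.
Codon 6: AGC (Ser) → AUC (Ile) — missense.
Codon 7: AAU (Asn) → UAU (Tyr) — missense.
Synonymous: 1 of 7.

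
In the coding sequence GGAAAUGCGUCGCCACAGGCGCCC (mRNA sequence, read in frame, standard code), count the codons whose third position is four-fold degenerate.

Codon 1 GGA (Gly): third position 4-fold.
Codon 2 AAU (Asn): third position 2-fold.
Codon 3 GCG (Ala): third position 4-fold.
Codon 4 UCG (Ser): third position 4-fold.
Codon 5 CCA (Pro): third position 4-fold.
Codon 6 CAG (Gln): third position 2-fold.
Codon 7 GCG (Ala): third position 4-fold.
Codon 8 CCC (Pro): third position 4-fold.
Four-fold degenerate third positions: 6.

6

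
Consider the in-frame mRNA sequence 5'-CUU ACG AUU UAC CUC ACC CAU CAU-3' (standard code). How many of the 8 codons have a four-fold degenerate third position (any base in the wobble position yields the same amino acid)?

4

Codon 1 CUU (Leu): third position 4-fold.
Codon 2 ACG (Thr): third position 4-fold.
Codon 3 AUU (Ile): third position 3-fold.
Codon 4 UAC (Tyr): third position 2-fold.
Codon 5 CUC (Leu): third position 4-fold.
Codon 6 ACC (Thr): third position 4-fold.
Codon 7 CAU (His): third position 2-fold.
Codon 8 CAU (His): third position 2-fold.
Four-fold degenerate third positions: 4.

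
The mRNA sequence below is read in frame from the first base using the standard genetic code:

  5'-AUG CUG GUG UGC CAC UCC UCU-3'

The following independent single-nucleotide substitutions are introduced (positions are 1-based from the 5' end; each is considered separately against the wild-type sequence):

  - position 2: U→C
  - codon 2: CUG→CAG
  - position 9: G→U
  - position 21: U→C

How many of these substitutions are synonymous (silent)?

2

Codon 1: AUG (Met) → ACG (Thr) — missense.
Codon 2: CUG (Leu) → CAG (Gln) — missense.
Codon 3: GUG (Val) → GUU (Val) — synonymous.
Codon 7: UCU (Ser) → UCC (Ser) — synonymous.
Synonymous: 2 of 4.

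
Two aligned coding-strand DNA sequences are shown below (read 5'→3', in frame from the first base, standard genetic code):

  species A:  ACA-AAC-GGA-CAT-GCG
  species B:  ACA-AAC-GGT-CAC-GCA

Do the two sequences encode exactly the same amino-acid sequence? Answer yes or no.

Codon 1: ACA Thr / ACA Thr — identical.
Codon 2: AAC Asn / AAC Asn — identical.
Codon 3: GGA Gly / GGT Gly — synonymous.
Codon 4: CAT His / CAC His — synonymous.
Codon 5: GCG Ala / GCA Ala — synonymous.
Nonsynonymous differences: 0 → same protein.

yes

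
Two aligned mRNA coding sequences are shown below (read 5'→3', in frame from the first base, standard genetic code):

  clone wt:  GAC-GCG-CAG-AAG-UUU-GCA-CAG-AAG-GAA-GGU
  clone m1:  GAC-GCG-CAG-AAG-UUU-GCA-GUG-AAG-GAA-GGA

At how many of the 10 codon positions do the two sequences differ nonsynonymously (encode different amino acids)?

1

Codon 1: GAC Asp / GAC Asp — identical.
Codon 2: GCG Ala / GCG Ala — identical.
Codon 3: CAG Gln / CAG Gln — identical.
Codon 4: AAG Lys / AAG Lys — identical.
Codon 5: UUU Phe / UUU Phe — identical.
Codon 6: GCA Ala / GCA Ala — identical.
Codon 7: CAG Gln / GUG Val — nonsynonymous.
Codon 8: AAG Lys / AAG Lys — identical.
Codon 9: GAA Glu / GAA Glu — identical.
Codon 10: GGU Gly / GGA Gly — synonymous.
Nonsynonymous differences: 1.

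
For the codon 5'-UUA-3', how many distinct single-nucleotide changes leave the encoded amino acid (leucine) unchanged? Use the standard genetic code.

Position 1: CUA → 1 synonymous.
Position 2: none → 0 synonymous.
Position 3: UUG → 1 synonymous.
Total: 1 + 0 + 1 = 2.

2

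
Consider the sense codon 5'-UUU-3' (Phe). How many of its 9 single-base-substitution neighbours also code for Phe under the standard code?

Position 1: none → 0 synonymous.
Position 2: none → 0 synonymous.
Position 3: UUC → 1 synonymous.
Total: 0 + 0 + 1 = 1.

1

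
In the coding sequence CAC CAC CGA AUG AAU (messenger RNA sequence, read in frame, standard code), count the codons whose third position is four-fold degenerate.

Codon 1 CAC (His): third position 2-fold.
Codon 2 CAC (His): third position 2-fold.
Codon 3 CGA (Arg): third position 4-fold.
Codon 4 AUG (Met): third position 1-fold.
Codon 5 AAU (Asn): third position 2-fold.
Four-fold degenerate third positions: 1.

1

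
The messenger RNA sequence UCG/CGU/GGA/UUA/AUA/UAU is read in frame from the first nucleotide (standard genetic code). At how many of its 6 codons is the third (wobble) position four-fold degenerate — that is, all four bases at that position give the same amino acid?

3

Codon 1 UCG (Ser): third position 4-fold.
Codon 2 CGU (Arg): third position 4-fold.
Codon 3 GGA (Gly): third position 4-fold.
Codon 4 UUA (Leu): third position 2-fold.
Codon 5 AUA (Ile): third position 3-fold.
Codon 6 UAU (Tyr): third position 2-fold.
Four-fold degenerate third positions: 3.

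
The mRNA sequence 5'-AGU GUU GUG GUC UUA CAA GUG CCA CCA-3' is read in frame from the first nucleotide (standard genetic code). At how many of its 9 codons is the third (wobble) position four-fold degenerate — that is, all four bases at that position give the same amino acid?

Codon 1 AGU (Ser): third position 2-fold.
Codon 2 GUU (Val): third position 4-fold.
Codon 3 GUG (Val): third position 4-fold.
Codon 4 GUC (Val): third position 4-fold.
Codon 5 UUA (Leu): third position 2-fold.
Codon 6 CAA (Gln): third position 2-fold.
Codon 7 GUG (Val): third position 4-fold.
Codon 8 CCA (Pro): third position 4-fold.
Codon 9 CCA (Pro): third position 4-fold.
Four-fold degenerate third positions: 6.

6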